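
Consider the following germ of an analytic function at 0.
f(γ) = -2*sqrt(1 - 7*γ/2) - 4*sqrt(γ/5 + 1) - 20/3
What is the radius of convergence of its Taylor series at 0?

The radius of convergence is 2/7.

Branch term (-4)*sqrt(1 - γ/(-5)): its argument vanishes at γ = -5, a square-root branch point, modulus 5.
Branch term (-2)*sqrt(1 - γ/(2/7)): its argument vanishes at γ = 2/7, a square-root branch point, modulus 2/7.
The radius of convergence is the smallest modulus among the singular points: 2/7.


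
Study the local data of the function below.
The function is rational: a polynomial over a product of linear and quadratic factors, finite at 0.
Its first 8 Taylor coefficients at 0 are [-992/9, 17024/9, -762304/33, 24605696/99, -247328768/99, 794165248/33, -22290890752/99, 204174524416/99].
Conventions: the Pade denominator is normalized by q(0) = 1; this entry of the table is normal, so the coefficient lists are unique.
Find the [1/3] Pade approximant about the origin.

The Pade approximant has numerator coefficients [-992/9, 5455889864/26098677]; denominator coefficients [1, 177061321/11599412, 151905625/2899853, -2886206875/63796766].

Taylor coefficients needed (read off): a_0 = -992/9, a_1 = 17024/9, a_2 = -762304/33, a_3 = 24605696/99, a_4 = -247328768/99.
Write the denominator as Q(ξ) = 1 + q1*ξ + q2*ξ^2 + q3*ξ^3. Requiring Q*f - P = O(ξ^5) with deg P <= 1 kills the coefficients of ξ^2..ξ^4 in Q*f:
  ξ^2: a_2 + q1*a_1 + q2*a_0 = 0, i.e. -762304/33 + (17024/9)*q1 + (-992/9)*q2 = 0.
  ξ^3: a_3 + q1*a_2 + q2*a_1 + q3*a_0 = 0, i.e. 24605696/99 + (-762304/33)*q1 + (17024/9)*q2 + (-992/9)*q3 = 0.
  ξ^4: a_4 + q1*a_3 + q2*a_2 + q3*a_1 = 0, i.e. -247328768/99 + (24605696/99)*q1 + (-762304/33)*q2 + (17024/9)*q3 = 0.
Solving this linear system: q1 = 177061321/11599412, q2 = 151905625/2899853, q3 = -2886206875/63796766.
The numerator is Q*f truncated at degree 1: P0 = a_0 = -992/9; P1 = a_1 + q1*a_0 = 5455889864/26098677.


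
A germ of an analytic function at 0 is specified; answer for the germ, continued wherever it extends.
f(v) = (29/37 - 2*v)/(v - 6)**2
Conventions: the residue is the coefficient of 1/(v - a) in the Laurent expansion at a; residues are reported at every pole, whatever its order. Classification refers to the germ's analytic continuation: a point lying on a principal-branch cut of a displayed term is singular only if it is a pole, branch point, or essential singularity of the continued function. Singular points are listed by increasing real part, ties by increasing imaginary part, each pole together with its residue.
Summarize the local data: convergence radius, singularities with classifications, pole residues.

Denominator factor (v - 6)^2: pole of order 2 at 6, modulus 6.
The radius of convergence is the smallest modulus among the singular points: 6.
At the order-2 pole 6 set g(v) = (v - (6))^2*f(v) = 29/37 - 2*v.
Order-2 pole: residue = g'(a); g'(6) = -2, so the residue is -2.

Radius of convergence at 0: 6.
At 6: a pole of order 2; residue -2.


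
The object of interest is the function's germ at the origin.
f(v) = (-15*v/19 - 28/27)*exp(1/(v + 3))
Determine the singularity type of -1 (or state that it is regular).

The point is a regular point.

There is no denominator, hence no pole anywhere.
The essential point of exp(1/(v - (-3))) is -3, not -1.
So the germ continues analytically to -1.


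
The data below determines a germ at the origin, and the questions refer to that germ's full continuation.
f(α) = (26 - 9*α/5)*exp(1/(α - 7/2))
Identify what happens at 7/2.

The point is an essential singularity.

The exponent 1/(α - (7/2)) has a pole at 7/2, so exp(1/(α - (7/2))) takes every nonzero value near it: an essential singularity (not a pole of any order).


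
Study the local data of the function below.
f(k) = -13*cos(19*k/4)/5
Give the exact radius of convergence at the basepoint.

The factor cos(19*k/4) is entire and contributes no finite singular point.
The polynomial part has no poles.
No finite singular points: the Taylor series at 0 converges everywhere.

The radius of convergence is infinite.


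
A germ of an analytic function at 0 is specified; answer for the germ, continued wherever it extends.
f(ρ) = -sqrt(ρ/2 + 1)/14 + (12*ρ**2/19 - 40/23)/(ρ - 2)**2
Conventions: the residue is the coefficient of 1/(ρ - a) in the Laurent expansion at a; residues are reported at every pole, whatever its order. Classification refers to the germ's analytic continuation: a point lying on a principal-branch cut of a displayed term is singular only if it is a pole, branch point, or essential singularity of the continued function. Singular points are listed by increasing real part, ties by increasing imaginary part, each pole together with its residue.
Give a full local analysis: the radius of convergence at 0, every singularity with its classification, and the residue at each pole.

Denominator factor (ρ - 2)^2: pole of order 2 at 2, modulus 2.
Branch term (-1/14)*sqrt(1 - ρ/(-2)): its argument vanishes at ρ = -2, a square-root branch point, modulus 2.
The radius of convergence is the smallest modulus among the singular points: 2.
The branch term is analytic at 2 and contributes nothing to the residue; only the rational part matters.
At the order-2 pole 2 set g(ρ) = (ρ - (2))^2*(rational part) = 12*ρ**2/19 - 40/23.
Order-2 pole: residue = g'(a); g'(2) = 48/19, so the residue is 48/19.
List the singular points by increasing real part (a conjugate pair: the negative imaginary part first).

Radius of convergence at 0: 2.
At -2: an algebraic (square-root) branch point.
At 2: a pole of order 2; residue 48/19.


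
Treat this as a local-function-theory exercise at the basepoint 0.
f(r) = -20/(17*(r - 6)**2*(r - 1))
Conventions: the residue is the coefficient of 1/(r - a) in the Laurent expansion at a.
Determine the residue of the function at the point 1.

At the order-1 pole 1 set g(r) = (r - (1))*f(r) = -20/(17*(r - 6)**2).
Simple pole: residue = g(a) at a = 1, which is -4/85.

The residue is -4/85.


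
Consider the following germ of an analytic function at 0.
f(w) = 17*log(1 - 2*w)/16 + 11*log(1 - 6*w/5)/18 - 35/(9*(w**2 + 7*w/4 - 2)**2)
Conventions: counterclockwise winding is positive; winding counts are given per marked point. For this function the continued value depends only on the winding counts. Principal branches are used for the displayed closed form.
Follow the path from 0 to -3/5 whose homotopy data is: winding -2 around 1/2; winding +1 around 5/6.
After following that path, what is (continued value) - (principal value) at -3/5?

The rational part is single-valued and drops out of the difference; each branch term changes only by its own monodromy.
(11/18)*log(1 - w/(5/6)): each positive loop around 5/6 adds 2*pi*i to the log, so winding +1 contributes (11/18)*(1)*2*pi*i = (11/9)*pi*i.
(17/16)*log(1 - w/(1/2)): each positive loop around 1/2 adds 2*pi*i to the log, so winding -2 contributes (17/16)*(-2)*2*pi*i = -(17/4)*pi*i.
Summing the contributions at w = -3/5 gives -(109/36)*pi*i.

Continued minus principal equals -(109/36)*pi*i.


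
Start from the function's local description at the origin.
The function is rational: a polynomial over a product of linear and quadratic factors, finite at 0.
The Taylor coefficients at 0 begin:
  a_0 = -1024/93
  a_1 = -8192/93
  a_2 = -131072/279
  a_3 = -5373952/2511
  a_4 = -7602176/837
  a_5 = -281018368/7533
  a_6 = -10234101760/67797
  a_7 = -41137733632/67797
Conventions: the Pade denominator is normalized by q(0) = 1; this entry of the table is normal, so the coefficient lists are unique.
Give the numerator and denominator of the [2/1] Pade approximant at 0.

Taylor coefficients needed (read off): a_0 = -1024/93, a_1 = -8192/93, a_2 = -131072/279, a_3 = -5373952/2511.
Write the denominator as Q(z) = 1 + q1*z. Requiring Q*f - P = O(z^4) with deg P <= 2 kills the coefficients of z^3..z^3 in Q*f:
  z^3: a_3 + q1*a_2 = 0, i.e. -5373952/2511 + (-131072/279)*q1 = 0.
Solving this linear system: q1 = -41/9.
The numerator is Q*f truncated at degree 2: P0 = a_0 = -1024/93; P1 = a_1 + q1*a_0 = -1024/27; P2 = a_2 + q1*a_1 = -57344/837.

The Pade approximant has numerator coefficients [-1024/93, -1024/27, -57344/837]; denominator coefficients [1, -41/9].


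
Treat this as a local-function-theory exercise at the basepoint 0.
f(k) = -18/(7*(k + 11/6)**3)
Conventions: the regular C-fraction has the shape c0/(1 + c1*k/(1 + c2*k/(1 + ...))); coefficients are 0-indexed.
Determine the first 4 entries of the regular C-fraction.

The regular C-fraction coefficients are [-3888/9317, 18/11, -6/11, 4/11].

Taylor coefficients (expand at 0): a_0 = -3888/9317, a_1 = 69984/102487, a_2 = -839808/1127357, a_3 = 8398080/12400927.
c0 = a_0 = -3888/9317. Peel one level at a time: if S = 1 + c*k/S' with S'(0) = 1, then c is the k-coefficient of S and S' = c*k/(S - 1).
S_1 = c0/f = 1 + (18/11)*k + (108/121)*k^2 + ...; c1 = 18/11.
S_2 = c1*k/(S_1 - 1) = 1 + (-6/11)*k + (24/121)*k^2 + ...; c2 = -6/11.
S_3 = c2*k/(S_2 - 1) = 1 + (4/11)*k + ...; c3 = 4/11.


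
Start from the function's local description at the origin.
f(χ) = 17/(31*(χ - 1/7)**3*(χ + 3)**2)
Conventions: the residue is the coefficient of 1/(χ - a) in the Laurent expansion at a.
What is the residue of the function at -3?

At the order-2 pole -3 set g(χ) = (χ - (-3))^2*f(χ) = 17/(31*(χ - 1/7)**3).
Order-2 pole: residue = g'(a); g'(-3) = -122451/7261936, so the residue is -122451/7261936.

The residue is -122451/7261936.


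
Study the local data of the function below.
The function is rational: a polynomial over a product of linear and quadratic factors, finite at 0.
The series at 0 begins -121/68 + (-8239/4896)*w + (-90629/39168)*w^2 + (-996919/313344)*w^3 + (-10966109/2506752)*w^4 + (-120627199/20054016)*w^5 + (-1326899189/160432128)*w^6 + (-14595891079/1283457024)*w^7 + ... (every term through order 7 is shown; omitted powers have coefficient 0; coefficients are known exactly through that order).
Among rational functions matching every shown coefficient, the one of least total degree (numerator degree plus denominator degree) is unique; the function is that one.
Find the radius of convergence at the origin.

The radius of convergence is 8/11.

No rational of total degree below 2 reproduces all 8 coefficients; solving the [1/1] Pade equations on them gives f(w) = (22/17 - 5*w/9)/(w - 8/11), whose expansion matches every shown term.
Denominator factor (w - 8/11): pole of order 1 at 8/11, modulus 8/11.
The radius of convergence is the smallest modulus among the singular points: 8/11.


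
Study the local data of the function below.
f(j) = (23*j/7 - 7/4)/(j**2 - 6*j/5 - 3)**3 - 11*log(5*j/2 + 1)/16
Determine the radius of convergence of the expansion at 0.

The radius of convergence is 2/5.

Denominator factor (j**2 - 6*j/5 - 3)^3: discriminant 336/25, real irrational roots 3/5 + (2/5)*sqrt(21) and 3/5 - (2/5)*sqrt(21); poles of order 3, moduli 3/5 + (2/5)*sqrt(21) and -3/5 + (2/5)*sqrt(21).
Branch term (-11/16)*log(1 - j/(-2/5)): its argument vanishes at j = -2/5, a logarithmic branch point, modulus 2/5.
The radius of convergence is the smallest modulus among the singular points: 2/5.


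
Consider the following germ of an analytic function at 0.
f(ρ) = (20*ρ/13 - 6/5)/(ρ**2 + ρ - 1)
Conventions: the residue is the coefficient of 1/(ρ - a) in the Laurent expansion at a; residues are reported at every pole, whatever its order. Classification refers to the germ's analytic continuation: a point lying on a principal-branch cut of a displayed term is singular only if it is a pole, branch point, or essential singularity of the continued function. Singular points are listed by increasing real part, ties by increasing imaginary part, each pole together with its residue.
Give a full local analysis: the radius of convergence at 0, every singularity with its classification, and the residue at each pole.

Denominator factor (ρ**2 + ρ - 1): discriminant 5, real irrational roots -1/2 + (1/2)*sqrt(5) and -1/2 - (1/2)*sqrt(5); poles of order 1, moduli -1/2 + (1/2)*sqrt(5) and 1/2 + (1/2)*sqrt(5).
The radius of convergence is the smallest modulus among the singular points: -1/2 + (1/2)*sqrt(5).
The factor ρ**2 + ρ - 1 splits as (ρ - a)(ρ - a') with a = -1/2 - (1/2)*sqrt(5), a' = -1/2 + (1/2)*sqrt(5). At the order-1 pole a set g(ρ) = (ρ - a)*f(ρ) = [20*ρ/13 - 6/5] / (ρ - a').
Simple pole: residue = g(a) at a = -1/2 - (1/2)*sqrt(5), which is 10/13 + (128/325)*sqrt(5).
The factor ρ**2 + ρ - 1 splits as (ρ - a)(ρ - a') with a = -1/2 + (1/2)*sqrt(5), a' = -1/2 - (1/2)*sqrt(5). At the order-1 pole a set g(ρ) = (ρ - a)*f(ρ) = [20*ρ/13 - 6/5] / (ρ - a').
Simple pole: residue = g(a) at a = -1/2 + (1/2)*sqrt(5), which is 10/13 - (128/325)*sqrt(5).
List the singular points by increasing real part (a conjugate pair: the negative imaginary part first).

Radius of convergence at 0: -1/2 + (1/2)*sqrt(5).
At -1/2 - (1/2)*sqrt(5): a pole of order 1; residue 10/13 + (128/325)*sqrt(5).
At -1/2 + (1/2)*sqrt(5): a pole of order 1; residue 10/13 - (128/325)*sqrt(5).


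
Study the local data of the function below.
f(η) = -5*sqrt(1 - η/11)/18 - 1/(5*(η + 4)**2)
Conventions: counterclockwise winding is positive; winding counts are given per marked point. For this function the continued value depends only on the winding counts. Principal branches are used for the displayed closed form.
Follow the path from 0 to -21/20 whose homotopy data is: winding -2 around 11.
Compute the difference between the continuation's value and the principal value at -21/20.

Continued minus principal equals 0.

The rational part is single-valued and drops out of the difference; each branch term changes only by its own monodromy.
(-5/18)*sqrt(1 - η/(11)): winding -2 is even, the square root returns to the same sheet, contribution 0.
Summing the contributions at η = -21/20 gives 0.


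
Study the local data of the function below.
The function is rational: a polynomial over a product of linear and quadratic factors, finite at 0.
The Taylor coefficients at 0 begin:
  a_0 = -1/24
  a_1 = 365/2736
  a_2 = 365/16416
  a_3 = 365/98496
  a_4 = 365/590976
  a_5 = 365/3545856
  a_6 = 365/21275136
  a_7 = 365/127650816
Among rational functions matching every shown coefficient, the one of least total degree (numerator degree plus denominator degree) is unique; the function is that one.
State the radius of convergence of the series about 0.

No rational of total degree below 2 reproduces all 8 coefficients; solving the [1/1] Pade equations on them gives f(ω) = (1/4 - 16*ω/19)/(ω - 6), whose expansion matches every shown term.
Denominator factor (ω - 6): pole of order 1 at 6, modulus 6.
The radius of convergence is the smallest modulus among the singular points: 6.

The radius of convergence is 6.


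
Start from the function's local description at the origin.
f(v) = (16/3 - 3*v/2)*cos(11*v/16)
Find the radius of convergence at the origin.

The factor cos(11*v/16) is entire and contributes no finite singular point.
The polynomial part has no poles.
No finite singular points: the Taylor series at 0 converges everywhere.

The radius of convergence is infinite.


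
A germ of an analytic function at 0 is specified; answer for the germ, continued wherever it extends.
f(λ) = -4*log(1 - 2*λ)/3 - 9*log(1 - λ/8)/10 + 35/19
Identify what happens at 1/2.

The point is a logarithmic branch point.

The term (-4/3)*log(1 - λ/(1/2)) has argument 1 - 1/2/(1/2) = 0 at 1/2: a logarithmic (infinitely-sheeted) branch point; the remaining terms are analytic or single-valued there.


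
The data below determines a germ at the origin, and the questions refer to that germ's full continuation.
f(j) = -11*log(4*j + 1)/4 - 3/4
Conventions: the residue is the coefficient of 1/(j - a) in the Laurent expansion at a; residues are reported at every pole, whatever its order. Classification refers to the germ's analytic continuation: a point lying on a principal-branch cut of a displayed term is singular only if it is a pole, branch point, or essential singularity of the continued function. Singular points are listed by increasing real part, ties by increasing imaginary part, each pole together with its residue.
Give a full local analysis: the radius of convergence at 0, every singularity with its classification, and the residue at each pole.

Radius of convergence at 0: 1/4.
At -1/4: a logarithmic branch point.

Branch term (-11/4)*log(1 - j/(-1/4)): its argument vanishes at j = -1/4, a logarithmic branch point, modulus 1/4.
The radius of convergence is the smallest modulus among the singular points: 1/4.


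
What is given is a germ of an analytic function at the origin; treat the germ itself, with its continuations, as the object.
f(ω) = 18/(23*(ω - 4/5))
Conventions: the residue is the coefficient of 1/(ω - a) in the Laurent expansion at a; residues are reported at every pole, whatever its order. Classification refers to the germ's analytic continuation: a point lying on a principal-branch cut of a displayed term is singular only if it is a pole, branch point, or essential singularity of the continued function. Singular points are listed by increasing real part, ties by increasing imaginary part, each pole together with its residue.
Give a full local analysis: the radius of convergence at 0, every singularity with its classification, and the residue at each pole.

Denominator factor (ω - 4/5): pole of order 1 at 4/5, modulus 4/5.
The radius of convergence is the smallest modulus among the singular points: 4/5.
At the order-1 pole 4/5 set g(ω) = (ω - (4/5))*f(ω) = 18/23.
Simple pole: residue = g(a) at a = 4/5, which is 18/23.

Radius of convergence at 0: 4/5.
At 4/5: a pole of order 1; residue 18/23.


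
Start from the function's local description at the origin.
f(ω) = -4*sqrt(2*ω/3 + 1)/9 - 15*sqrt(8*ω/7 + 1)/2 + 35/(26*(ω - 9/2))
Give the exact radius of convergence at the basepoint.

Denominator factor (ω - 9/2): pole of order 1 at 9/2, modulus 9/2.
Branch term (-4/9)*sqrt(1 - ω/(-3/2)): its argument vanishes at ω = -3/2, a square-root branch point, modulus 3/2.
Branch term (-15/2)*sqrt(1 - ω/(-7/8)): its argument vanishes at ω = -7/8, a square-root branch point, modulus 7/8.
The radius of convergence is the smallest modulus among the singular points: 7/8.

The radius of convergence is 7/8.


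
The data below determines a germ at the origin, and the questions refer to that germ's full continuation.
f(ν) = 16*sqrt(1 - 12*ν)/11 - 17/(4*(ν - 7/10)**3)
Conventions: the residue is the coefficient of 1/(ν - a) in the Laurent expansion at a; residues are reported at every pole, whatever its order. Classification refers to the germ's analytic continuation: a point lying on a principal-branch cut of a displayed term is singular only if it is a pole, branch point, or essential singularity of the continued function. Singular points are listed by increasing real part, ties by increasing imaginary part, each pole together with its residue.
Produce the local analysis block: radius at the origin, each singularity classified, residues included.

Radius of convergence at 0: 1/12.
At 1/12: an algebraic (square-root) branch point.
At 7/10: a pole of order 3; residue 0.

Denominator factor (ν - 7/10)^3: pole of order 3 at 7/10, modulus 7/10.
Branch term (16/11)*sqrt(1 - ν/(1/12)): its argument vanishes at ν = 1/12, a square-root branch point, modulus 1/12.
The radius of convergence is the smallest modulus among the singular points: 1/12.
The branch term is analytic at 7/10 and contributes nothing to the residue; only the rational part matters.
At the order-3 pole 7/10 set g(ν) = (ν - (7/10))^3*(rational part) = -17/4.
Order-3 pole: residue = g''(a)/2; g''(7/10) = 0, so the residue is 0.
List the singular points by increasing real part (a conjugate pair: the negative imaginary part first).


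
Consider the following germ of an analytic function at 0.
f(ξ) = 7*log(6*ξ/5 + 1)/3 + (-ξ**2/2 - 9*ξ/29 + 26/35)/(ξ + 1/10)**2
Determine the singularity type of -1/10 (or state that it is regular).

The point is a pole of order 2.

The denominator factor ξ + 1/10 vanishes at -1/10 and appears to the power 2; the numerator there equals 31217/40600, nonzero, and no other factor vanishes.
The branch terms are analytic at this point.
Hence a pole whose order is the multiplicity, 2.


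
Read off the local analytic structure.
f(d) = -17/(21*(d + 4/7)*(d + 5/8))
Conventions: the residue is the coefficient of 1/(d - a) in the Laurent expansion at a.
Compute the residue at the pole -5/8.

At the order-1 pole -5/8 set g(d) = (d - (-5/8))*f(d) = -17/(21*(d + 4/7)).
Simple pole: residue = g(a) at a = -5/8, which is 136/9.

The residue is 136/9.


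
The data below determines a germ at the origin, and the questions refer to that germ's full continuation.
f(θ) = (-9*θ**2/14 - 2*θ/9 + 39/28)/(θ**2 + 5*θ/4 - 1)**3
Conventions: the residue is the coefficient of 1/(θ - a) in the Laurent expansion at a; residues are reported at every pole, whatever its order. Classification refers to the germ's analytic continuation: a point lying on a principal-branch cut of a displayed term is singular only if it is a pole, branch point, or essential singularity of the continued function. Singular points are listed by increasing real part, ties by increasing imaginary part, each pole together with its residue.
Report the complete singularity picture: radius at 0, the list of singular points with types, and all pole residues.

Denominator factor (θ**2 + 5*θ/4 - 1)^3: discriminant 89/16, real irrational roots -5/8 + (1/8)*sqrt(89) and -5/8 - (1/8)*sqrt(89); poles of order 3, moduli -5/8 + (1/8)*sqrt(89) and 5/8 + (1/8)*sqrt(89).
The radius of convergence is the smallest modulus among the singular points: -5/8 + (1/8)*sqrt(89).
The factor θ**2 + 5*θ/4 - 1 splits as (θ - a)(θ - a') with a = -5/8 - (1/8)*sqrt(89), a' = -5/8 + (1/8)*sqrt(89). At the order-3 pole a set g(θ) = (θ - a)^3*f(θ) = [-9*θ**2/14 - 2*θ/9 + 39/28] / (θ - a')^3.
Order-3 pole: residue = g''(a)/2; g''(-5/8 - (1/8)*sqrt(89)) = -(407360/14804349)*sqrt(89), so the residue is -(203680/14804349)*sqrt(89).
The factor θ**2 + 5*θ/4 - 1 splits as (θ - a)(θ - a') with a = -5/8 + (1/8)*sqrt(89), a' = -5/8 - (1/8)*sqrt(89). At the order-3 pole a set g(θ) = (θ - a)^3*f(θ) = [-9*θ**2/14 - 2*θ/9 + 39/28] / (θ - a')^3.
Order-3 pole: residue = g''(a)/2; g''(-5/8 + (1/8)*sqrt(89)) = (407360/14804349)*sqrt(89), so the residue is (203680/14804349)*sqrt(89).
List the singular points by increasing real part (a conjugate pair: the negative imaginary part first).

Radius of convergence at 0: -5/8 + (1/8)*sqrt(89).
At -5/8 - (1/8)*sqrt(89): a pole of order 3; residue -(203680/14804349)*sqrt(89).
At -5/8 + (1/8)*sqrt(89): a pole of order 3; residue (203680/14804349)*sqrt(89).


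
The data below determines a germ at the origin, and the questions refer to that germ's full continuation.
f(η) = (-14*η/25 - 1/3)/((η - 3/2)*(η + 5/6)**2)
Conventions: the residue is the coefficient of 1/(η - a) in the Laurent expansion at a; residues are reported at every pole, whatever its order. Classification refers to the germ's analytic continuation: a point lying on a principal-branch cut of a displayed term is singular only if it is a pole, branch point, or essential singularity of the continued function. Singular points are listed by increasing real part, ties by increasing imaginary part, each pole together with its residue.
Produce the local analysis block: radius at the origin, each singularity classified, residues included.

Denominator factor (η + 5/6)^2: pole of order 2 at -5/6, modulus 5/6.
Denominator factor (η - 3/2): pole of order 1 at 3/2, modulus 3/2.
The radius of convergence is the smallest modulus among the singular points: 5/6.
At the order-2 pole -5/6 set g(η) = (η - (-5/6))^2*f(η) = (-14*η/25 - 1/3)/(η - 3/2).
Order-2 pole: residue = g'(a); g'(-5/6) = 264/1225, so the residue is 264/1225.
At the order-1 pole 3/2 set g(η) = (η - (3/2))*f(η) = (-14*η/25 - 1/3)/(η + 5/6)**2.
Simple pole: residue = g(a) at a = 3/2, which is -264/1225.
List the singular points by increasing real part (a conjugate pair: the negative imaginary part first).

Radius of convergence at 0: 5/6.
At -5/6: a pole of order 2; residue 264/1225.
At 3/2: a pole of order 1; residue -264/1225.


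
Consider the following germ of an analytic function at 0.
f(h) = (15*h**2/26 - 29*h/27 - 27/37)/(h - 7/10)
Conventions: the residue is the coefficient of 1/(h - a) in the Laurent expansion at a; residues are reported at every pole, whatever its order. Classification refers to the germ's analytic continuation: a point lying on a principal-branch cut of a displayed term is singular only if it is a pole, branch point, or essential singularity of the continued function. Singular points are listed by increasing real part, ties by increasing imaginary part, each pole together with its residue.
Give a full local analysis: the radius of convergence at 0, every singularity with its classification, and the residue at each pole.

Denominator factor (h - 7/10): pole of order 1 at 7/10, modulus 7/10.
The radius of convergence is the smallest modulus among the singular points: 7/10.
At the order-1 pole 7/10 set g(h) = (h - (7/10))*f(h) = 15*h**2/26 - 29*h/27 - 27/37.
Simple pole: residue = g(a) at a = 7/10, which is -622799/519480.

Radius of convergence at 0: 7/10.
At 7/10: a pole of order 1; residue -622799/519480.


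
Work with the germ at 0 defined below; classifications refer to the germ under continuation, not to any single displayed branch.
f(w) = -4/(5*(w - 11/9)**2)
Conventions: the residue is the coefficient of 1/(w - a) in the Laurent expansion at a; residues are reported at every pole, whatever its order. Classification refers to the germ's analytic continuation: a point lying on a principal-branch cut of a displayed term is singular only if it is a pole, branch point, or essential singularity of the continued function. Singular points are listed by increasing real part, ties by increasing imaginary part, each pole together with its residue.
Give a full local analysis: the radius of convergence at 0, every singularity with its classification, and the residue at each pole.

Denominator factor (w - 11/9)^2: pole of order 2 at 11/9, modulus 11/9.
The radius of convergence is the smallest modulus among the singular points: 11/9.
At the order-2 pole 11/9 set g(w) = (w - (11/9))^2*f(w) = -4/5.
Order-2 pole: residue = g'(a); g'(11/9) = 0, so the residue is 0.

Radius of convergence at 0: 11/9.
At 11/9: a pole of order 2; residue 0.


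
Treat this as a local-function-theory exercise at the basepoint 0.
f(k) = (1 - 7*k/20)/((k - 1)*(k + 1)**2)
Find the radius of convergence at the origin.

Denominator factor (k - 1): pole of order 1 at 1, modulus 1.
Denominator factor (k + 1)^2: pole of order 2 at -1, modulus 1.
The radius of convergence is the smallest modulus among the singular points: 1.

The radius of convergence is 1.


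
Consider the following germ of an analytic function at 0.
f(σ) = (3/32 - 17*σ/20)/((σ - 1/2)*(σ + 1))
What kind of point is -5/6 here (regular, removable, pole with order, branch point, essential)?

Denominator factors: σ - 1/2 = -4/3 at σ = -5/6; σ + 1 = 1/6 at σ = -5/6 — none vanishes.
So the germ continues analytically to -5/6.

The point is a regular point.


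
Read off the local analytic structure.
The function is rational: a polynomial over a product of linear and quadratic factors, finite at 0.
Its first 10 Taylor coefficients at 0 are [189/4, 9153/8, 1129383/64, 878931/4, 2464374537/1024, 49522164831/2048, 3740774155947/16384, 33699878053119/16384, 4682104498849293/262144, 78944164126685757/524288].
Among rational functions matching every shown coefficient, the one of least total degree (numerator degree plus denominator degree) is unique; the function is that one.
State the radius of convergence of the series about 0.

The radius of convergence is 9/2 - (1/6)*sqrt(681).

No rational of total degree below 8 reproduces all 10 coefficients; solving the [2/6] Pade equations on them gives f(μ) = (5*μ**2/2 - 3*μ + 7/3)/((μ - 1/6)**2*(μ**2 - 9*μ + 4/3)**2), whose expansion matches every shown term.
Denominator factor (μ - 1/6)^2: pole of order 2 at 1/6, modulus 1/6.
Denominator factor (μ**2 - 9*μ + 4/3)^2: discriminant 227/3, real irrational roots 9/2 + (1/6)*sqrt(681) and 9/2 - (1/6)*sqrt(681); poles of order 2, moduli 9/2 + (1/6)*sqrt(681) and 9/2 - (1/6)*sqrt(681).
The radius of convergence is the smallest modulus among the singular points: 9/2 - (1/6)*sqrt(681).


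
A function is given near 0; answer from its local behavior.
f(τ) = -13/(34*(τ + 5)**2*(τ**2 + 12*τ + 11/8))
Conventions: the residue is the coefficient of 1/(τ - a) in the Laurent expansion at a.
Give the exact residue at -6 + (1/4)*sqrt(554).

The residue is -416/1230137 - (14820/340747949)*sqrt(554).

The factor τ**2 + 12*τ + 11/8 splits as (τ - a)(τ - a') with a = -6 + (1/4)*sqrt(554), a' = -6 - (1/4)*sqrt(554). At the order-1 pole a set g(τ) = (τ - a)*f(τ) = [-13/(34*(τ + 5)**2)] / (τ - a').
Simple pole: residue = g(a) at a = -6 + (1/4)*sqrt(554), which is -416/1230137 - (14820/340747949)*sqrt(554).


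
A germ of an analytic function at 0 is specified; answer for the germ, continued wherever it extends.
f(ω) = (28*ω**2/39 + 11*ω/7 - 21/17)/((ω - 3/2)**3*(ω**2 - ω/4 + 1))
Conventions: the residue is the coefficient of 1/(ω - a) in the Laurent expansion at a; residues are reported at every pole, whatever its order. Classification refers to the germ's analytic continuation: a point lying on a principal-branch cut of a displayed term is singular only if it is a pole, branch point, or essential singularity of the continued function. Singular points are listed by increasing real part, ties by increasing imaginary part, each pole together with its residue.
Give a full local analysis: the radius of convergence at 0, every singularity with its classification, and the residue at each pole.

Radius of convergence at 0: 1.
At (1/8) - ((3/8)*sqrt(7))*i: a pole of order 1; residue (1814032/8066721) + ((3100432/69753411)*sqrt(7))*i.
At (1/8) + ((3/8)*sqrt(7))*i: a pole of order 1; residue (1814032/8066721) - ((3100432/69753411)*sqrt(7))*i.
At 3/2: a pole of order 3; residue -3628064/8066721.

Denominator factor (ω - 3/2)^3: pole of order 3 at 3/2, modulus 3/2.
Denominator factor (ω**2 - ω/4 + 1): discriminant -63/16, complex-conjugate roots (1/8) + ((3/8)*sqrt(7))*i and (1/8) - ((3/8)*sqrt(7))*i; poles of order 1, moduli 1 and 1.
The radius of convergence is the smallest modulus among the singular points: 1.
The factor ω**2 - ω/4 + 1 splits as (ω - a)(ω - a') with a = (1/8) - ((3/8)*sqrt(7))*i, a' = (1/8) + ((3/8)*sqrt(7))*i. At the order-1 pole a set g(ω) = (ω - a)*f(ω) = [(28*ω**2/39 + 11*ω/7 - 21/17)/(ω - 3/2)**3] / (ω - a').
Simple pole: residue = g(a) at a = (1/8) - ((3/8)*sqrt(7))*i, which is (1814032/8066721) + ((3100432/69753411)*sqrt(7))*i.
The factor ω**2 - ω/4 + 1 splits as (ω - a)(ω - a') with a = (1/8) + ((3/8)*sqrt(7))*i, a' = (1/8) - ((3/8)*sqrt(7))*i. At the order-1 pole a set g(ω) = (ω - a)*f(ω) = [(28*ω**2/39 + 11*ω/7 - 21/17)/(ω - 3/2)**3] / (ω - a').
Simple pole: residue = g(a) at a = (1/8) + ((3/8)*sqrt(7))*i, which is (1814032/8066721) - ((3100432/69753411)*sqrt(7))*i.
At the order-3 pole 3/2 set g(ω) = (ω - (3/2))^3*f(ω) = (28*ω**2/39 + 11*ω/7 - 21/17)/(ω**2 - ω/4 + 1).
Order-3 pole: residue = g''(a)/2; g''(3/2) = -7256128/8066721, so the residue is -3628064/8066721.
List the singular points by increasing real part (a conjugate pair: the negative imaginary part first).


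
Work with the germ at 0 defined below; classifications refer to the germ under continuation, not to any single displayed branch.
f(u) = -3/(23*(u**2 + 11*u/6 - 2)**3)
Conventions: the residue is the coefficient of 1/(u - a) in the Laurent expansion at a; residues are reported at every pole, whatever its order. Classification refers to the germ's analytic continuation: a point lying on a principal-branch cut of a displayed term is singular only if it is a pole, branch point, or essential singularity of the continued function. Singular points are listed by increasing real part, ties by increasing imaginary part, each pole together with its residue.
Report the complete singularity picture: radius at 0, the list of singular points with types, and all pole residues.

Denominator factor (u**2 + 11*u/6 - 2)^3: discriminant 409/36, real irrational roots -11/12 + (1/12)*sqrt(409) and -11/12 - (1/12)*sqrt(409); poles of order 3, moduli -11/12 + (1/12)*sqrt(409) and 11/12 + (1/12)*sqrt(409).
The radius of convergence is the smallest modulus among the singular points: -11/12 + (1/12)*sqrt(409).
The factor u**2 + 11*u/6 - 2 splits as (u - a)(u - a') with a = -11/12 - (1/12)*sqrt(409), a' = -11/12 + (1/12)*sqrt(409). At the order-3 pole a set g(u) = (u - a)^3*f(u) = [-3/23] / (u - a')^3.
Order-3 pole: residue = g''(a)/2; g''(-11/12 - (1/12)*sqrt(409)) = (279936/1573612367)*sqrt(409), so the residue is (139968/1573612367)*sqrt(409).
The factor u**2 + 11*u/6 - 2 splits as (u - a)(u - a') with a = -11/12 + (1/12)*sqrt(409), a' = -11/12 - (1/12)*sqrt(409). At the order-3 pole a set g(u) = (u - a)^3*f(u) = [-3/23] / (u - a')^3.
Order-3 pole: residue = g''(a)/2; g''(-11/12 + (1/12)*sqrt(409)) = -(279936/1573612367)*sqrt(409), so the residue is -(139968/1573612367)*sqrt(409).
List the singular points by increasing real part (a conjugate pair: the negative imaginary part first).

Radius of convergence at 0: -11/12 + (1/12)*sqrt(409).
At -11/12 - (1/12)*sqrt(409): a pole of order 3; residue (139968/1573612367)*sqrt(409).
At -11/12 + (1/12)*sqrt(409): a pole of order 3; residue -(139968/1573612367)*sqrt(409).


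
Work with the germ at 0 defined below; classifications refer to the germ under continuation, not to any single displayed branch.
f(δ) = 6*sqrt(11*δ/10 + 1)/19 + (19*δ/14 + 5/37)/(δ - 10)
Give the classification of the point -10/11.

The term (6/19)*sqrt(1 - δ/(-10/11)) has argument 1 - -10/11/(-10/11) = 0 at -10/11: a square-root (algebraic, two-sheeted) branch point; the remaining terms are analytic or single-valued there.

The point is an algebraic (square-root) branch point.


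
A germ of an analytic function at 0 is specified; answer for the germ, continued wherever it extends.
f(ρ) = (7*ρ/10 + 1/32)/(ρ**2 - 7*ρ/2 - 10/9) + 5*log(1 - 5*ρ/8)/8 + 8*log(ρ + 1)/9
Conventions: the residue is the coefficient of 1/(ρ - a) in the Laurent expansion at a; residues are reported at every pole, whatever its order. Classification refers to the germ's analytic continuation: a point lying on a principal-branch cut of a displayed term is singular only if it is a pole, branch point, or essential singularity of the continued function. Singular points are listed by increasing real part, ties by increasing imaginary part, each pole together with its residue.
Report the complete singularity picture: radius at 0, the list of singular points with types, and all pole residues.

Denominator factor (ρ**2 - 7*ρ/2 - 10/9): discriminant 601/36, real irrational roots 7/4 + (1/12)*sqrt(601) and 7/4 - (1/12)*sqrt(601); poles of order 1, moduli 7/4 + (1/12)*sqrt(601) and -7/4 + (1/12)*sqrt(601).
Branch term (5/8)*log(1 - ρ/(8/5)): its argument vanishes at ρ = 8/5, a logarithmic branch point, modulus 8/5.
Branch term (8/9)*log(1 - ρ/(-1)): its argument vanishes at ρ = -1, a logarithmic branch point, modulus 1.
The radius of convergence is the smallest modulus among the singular points: -7/4 + (1/12)*sqrt(601).
The branch terms are analytic at 7/4 - (1/12)*sqrt(601) and contribute nothing to the residue; only the rational part matters.
The factor ρ**2 - 7*ρ/2 - 10/9 splits as (ρ - a)(ρ - a') with a = 7/4 - (1/12)*sqrt(601), a' = 7/4 + (1/12)*sqrt(601). At the order-1 pole a set g(ρ) = (ρ - a)*(rational part) = [7*ρ/10 + 1/32] / (ρ - a').
Simple pole: residue = g(a) at a = 7/4 - (1/12)*sqrt(601), which is 7/20 - (603/48080)*sqrt(601).
The branch terms are analytic at 7/4 + (1/12)*sqrt(601) and contribute nothing to the residue; only the rational part matters.
The factor ρ**2 - 7*ρ/2 - 10/9 splits as (ρ - a)(ρ - a') with a = 7/4 + (1/12)*sqrt(601), a' = 7/4 - (1/12)*sqrt(601). At the order-1 pole a set g(ρ) = (ρ - a)*(rational part) = [7*ρ/10 + 1/32] / (ρ - a').
Simple pole: residue = g(a) at a = 7/4 + (1/12)*sqrt(601), which is 7/20 + (603/48080)*sqrt(601).
List the singular points by increasing real part (a conjugate pair: the negative imaginary part first).

Radius of convergence at 0: -7/4 + (1/12)*sqrt(601).
At -1: a logarithmic branch point.
At 7/4 - (1/12)*sqrt(601): a pole of order 1; residue 7/20 - (603/48080)*sqrt(601).
At 8/5: a logarithmic branch point.
At 7/4 + (1/12)*sqrt(601): a pole of order 1; residue 7/20 + (603/48080)*sqrt(601).


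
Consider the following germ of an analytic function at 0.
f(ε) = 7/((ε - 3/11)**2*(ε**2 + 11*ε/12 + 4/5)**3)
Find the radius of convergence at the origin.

Denominator factor (ε - 3/11)^2: pole of order 2 at 3/11, modulus 3/11.
Denominator factor (ε**2 + 11*ε/12 + 4/5)^3: discriminant -1699/720, complex-conjugate roots (-11/24) + ((1/120)*sqrt(8495))*i and (-11/24) - ((1/120)*sqrt(8495))*i; poles of order 3, moduli (2/5)*sqrt(5) and (2/5)*sqrt(5).
The radius of convergence is the smallest modulus among the singular points: 3/11.

The radius of convergence is 3/11.


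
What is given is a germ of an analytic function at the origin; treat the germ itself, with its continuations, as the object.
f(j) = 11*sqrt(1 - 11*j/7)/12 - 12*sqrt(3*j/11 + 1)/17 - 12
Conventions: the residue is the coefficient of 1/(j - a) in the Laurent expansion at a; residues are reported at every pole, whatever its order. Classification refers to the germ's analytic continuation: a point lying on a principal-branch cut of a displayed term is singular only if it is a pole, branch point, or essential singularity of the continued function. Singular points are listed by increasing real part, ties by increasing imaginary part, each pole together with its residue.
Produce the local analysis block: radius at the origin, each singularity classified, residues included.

Branch term (11/12)*sqrt(1 - j/(7/11)): its argument vanishes at j = 7/11, a square-root branch point, modulus 7/11.
Branch term (-12/17)*sqrt(1 - j/(-11/3)): its argument vanishes at j = -11/3, a square-root branch point, modulus 11/3.
The radius of convergence is the smallest modulus among the singular points: 7/11.
List the singular points by increasing real part (a conjugate pair: the negative imaginary part first).

Radius of convergence at 0: 7/11.
At -11/3: an algebraic (square-root) branch point.
At 7/11: an algebraic (square-root) branch point.


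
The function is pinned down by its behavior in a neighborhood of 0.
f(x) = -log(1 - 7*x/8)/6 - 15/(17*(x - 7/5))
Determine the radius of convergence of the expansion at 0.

Denominator factor (x - 7/5): pole of order 1 at 7/5, modulus 7/5.
Branch term (-1/6)*log(1 - x/(8/7)): its argument vanishes at x = 8/7, a logarithmic branch point, modulus 8/7.
The radius of convergence is the smallest modulus among the singular points: 8/7.

The radius of convergence is 8/7.


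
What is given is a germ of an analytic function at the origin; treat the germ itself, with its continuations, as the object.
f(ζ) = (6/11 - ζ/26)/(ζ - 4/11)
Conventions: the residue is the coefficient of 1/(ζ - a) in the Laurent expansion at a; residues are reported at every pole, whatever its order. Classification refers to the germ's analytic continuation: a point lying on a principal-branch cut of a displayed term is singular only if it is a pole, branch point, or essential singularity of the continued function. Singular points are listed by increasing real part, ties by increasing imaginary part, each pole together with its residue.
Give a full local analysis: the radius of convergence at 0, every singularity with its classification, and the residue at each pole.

Radius of convergence at 0: 4/11.
At 4/11: a pole of order 1; residue 76/143.

Denominator factor (ζ - 4/11): pole of order 1 at 4/11, modulus 4/11.
The radius of convergence is the smallest modulus among the singular points: 4/11.
At the order-1 pole 4/11 set g(ζ) = (ζ - (4/11))*f(ζ) = 6/11 - ζ/26.
Simple pole: residue = g(a) at a = 4/11, which is 76/143.
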